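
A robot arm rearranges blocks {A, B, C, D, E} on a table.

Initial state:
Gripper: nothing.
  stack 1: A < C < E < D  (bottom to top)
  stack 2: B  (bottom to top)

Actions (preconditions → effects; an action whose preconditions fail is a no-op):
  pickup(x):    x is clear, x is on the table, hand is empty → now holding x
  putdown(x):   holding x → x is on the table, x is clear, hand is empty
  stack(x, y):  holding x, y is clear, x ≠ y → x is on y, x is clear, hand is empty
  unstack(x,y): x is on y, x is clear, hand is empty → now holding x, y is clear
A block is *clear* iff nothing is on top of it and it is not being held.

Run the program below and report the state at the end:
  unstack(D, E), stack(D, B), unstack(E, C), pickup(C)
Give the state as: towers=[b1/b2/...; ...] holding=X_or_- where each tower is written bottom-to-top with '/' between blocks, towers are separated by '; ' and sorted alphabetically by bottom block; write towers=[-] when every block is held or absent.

towers=[A/C; B/D] holding=E

step 1 (unstack(D, E)): towers=[A/C/E; B] holding=D
step 2 (stack(D, B)): towers=[A/C/E; B/D] holding=-
step 3 (unstack(E, C)): towers=[A/C; B/D] holding=E
step 4 (pickup(C)) [no-op]: towers=[A/C; B/D] holding=E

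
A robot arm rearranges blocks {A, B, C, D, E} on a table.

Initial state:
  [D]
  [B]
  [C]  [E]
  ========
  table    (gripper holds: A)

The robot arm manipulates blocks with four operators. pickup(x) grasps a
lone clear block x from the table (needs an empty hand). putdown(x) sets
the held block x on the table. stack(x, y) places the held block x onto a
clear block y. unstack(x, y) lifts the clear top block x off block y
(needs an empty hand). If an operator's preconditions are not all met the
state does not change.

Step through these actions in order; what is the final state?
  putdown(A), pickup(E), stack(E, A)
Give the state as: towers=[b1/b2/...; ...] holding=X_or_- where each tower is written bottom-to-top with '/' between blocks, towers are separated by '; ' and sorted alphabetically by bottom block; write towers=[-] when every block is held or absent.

step 1 (putdown(A)): towers=[A; C/B/D; E] holding=-
step 2 (pickup(E)): towers=[A; C/B/D] holding=E
step 3 (stack(E, A)): towers=[A/E; C/B/D] holding=-

towers=[A/E; C/B/D] holding=-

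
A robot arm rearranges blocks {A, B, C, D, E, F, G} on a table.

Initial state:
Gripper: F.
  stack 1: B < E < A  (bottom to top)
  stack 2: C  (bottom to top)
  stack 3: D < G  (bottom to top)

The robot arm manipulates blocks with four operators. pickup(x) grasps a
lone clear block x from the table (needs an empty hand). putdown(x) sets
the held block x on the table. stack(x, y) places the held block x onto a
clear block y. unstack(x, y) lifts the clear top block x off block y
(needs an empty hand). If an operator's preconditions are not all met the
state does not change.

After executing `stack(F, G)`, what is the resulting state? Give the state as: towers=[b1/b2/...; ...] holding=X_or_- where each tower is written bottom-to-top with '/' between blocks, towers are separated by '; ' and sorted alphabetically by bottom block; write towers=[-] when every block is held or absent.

before: towers=[B/E/A; C; D/G] holding=F
pre[stack(F, G)]: holding(F) yes, clear(G) yes, F≠G yes
all met → apply stack(F, G)
after:  towers=[B/E/A; C; D/G/F] holding=-

towers=[B/E/A; C; D/G/F] holding=-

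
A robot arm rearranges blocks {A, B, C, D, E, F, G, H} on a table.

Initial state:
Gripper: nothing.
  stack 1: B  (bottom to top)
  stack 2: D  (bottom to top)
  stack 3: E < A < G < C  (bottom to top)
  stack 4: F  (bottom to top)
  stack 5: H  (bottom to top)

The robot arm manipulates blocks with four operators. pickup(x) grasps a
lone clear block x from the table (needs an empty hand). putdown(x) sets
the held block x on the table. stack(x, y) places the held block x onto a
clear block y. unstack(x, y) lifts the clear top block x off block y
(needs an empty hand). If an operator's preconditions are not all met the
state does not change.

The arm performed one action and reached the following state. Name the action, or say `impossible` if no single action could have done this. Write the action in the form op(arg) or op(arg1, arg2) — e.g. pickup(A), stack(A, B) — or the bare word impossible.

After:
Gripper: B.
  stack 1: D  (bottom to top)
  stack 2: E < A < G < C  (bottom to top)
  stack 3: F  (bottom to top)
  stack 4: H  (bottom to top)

target: towers=[D; E/A/G/C; F; H] holding=B
         pickup(H) → towers=[B; D; E/A/G/C; F] holding=H
         pickup(B) → towers=[D; E/A/G/C; F; H] holding=B  ← match
         pickup(F) → towers=[B; D; E/A/G/C; H] holding=F
         pickup(D) → towers=[B; E/A/G/C; F; H] holding=D
     unstack(C, G) → towers=[B; D; E/A/G; F; H] holding=C

pickup(B)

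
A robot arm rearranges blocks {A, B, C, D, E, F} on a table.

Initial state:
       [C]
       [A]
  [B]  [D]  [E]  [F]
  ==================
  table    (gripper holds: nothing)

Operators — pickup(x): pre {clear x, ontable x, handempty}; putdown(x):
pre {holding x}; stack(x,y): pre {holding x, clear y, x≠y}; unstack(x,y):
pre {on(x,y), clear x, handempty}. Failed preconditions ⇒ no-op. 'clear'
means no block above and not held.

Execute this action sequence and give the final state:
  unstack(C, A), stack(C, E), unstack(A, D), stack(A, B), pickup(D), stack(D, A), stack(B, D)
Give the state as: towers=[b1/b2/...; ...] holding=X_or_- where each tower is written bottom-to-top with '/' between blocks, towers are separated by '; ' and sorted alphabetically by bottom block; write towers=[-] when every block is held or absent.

towers=[B/A/D; E/C; F] holding=-

step 1 (unstack(C, A)): towers=[B; D/A; E; F] holding=C
step 2 (stack(C, E)): towers=[B; D/A; E/C; F] holding=-
step 3 (unstack(A, D)): towers=[B; D; E/C; F] holding=A
step 4 (stack(A, B)): towers=[B/A; D; E/C; F] holding=-
step 5 (pickup(D)): towers=[B/A; E/C; F] holding=D
step 6 (stack(D, A)): towers=[B/A/D; E/C; F] holding=-
step 7 (stack(B, D)) [no-op]: towers=[B/A/D; E/C; F] holding=-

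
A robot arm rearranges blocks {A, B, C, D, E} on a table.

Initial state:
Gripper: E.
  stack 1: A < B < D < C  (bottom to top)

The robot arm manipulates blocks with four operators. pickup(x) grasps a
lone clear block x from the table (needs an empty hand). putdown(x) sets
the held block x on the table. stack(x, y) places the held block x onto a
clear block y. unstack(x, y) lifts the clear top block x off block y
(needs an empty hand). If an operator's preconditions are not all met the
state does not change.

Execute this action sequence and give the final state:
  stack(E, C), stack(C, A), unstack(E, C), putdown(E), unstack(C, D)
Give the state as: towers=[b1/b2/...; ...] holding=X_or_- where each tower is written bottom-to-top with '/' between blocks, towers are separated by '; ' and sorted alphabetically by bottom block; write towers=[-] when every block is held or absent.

towers=[A/B/D; E] holding=C

step 1 (stack(E, C)): towers=[A/B/D/C/E] holding=-
step 2 (stack(C, A)) [no-op]: towers=[A/B/D/C/E] holding=-
step 3 (unstack(E, C)): towers=[A/B/D/C] holding=E
step 4 (putdown(E)): towers=[A/B/D/C; E] holding=-
step 5 (unstack(C, D)): towers=[A/B/D; E] holding=C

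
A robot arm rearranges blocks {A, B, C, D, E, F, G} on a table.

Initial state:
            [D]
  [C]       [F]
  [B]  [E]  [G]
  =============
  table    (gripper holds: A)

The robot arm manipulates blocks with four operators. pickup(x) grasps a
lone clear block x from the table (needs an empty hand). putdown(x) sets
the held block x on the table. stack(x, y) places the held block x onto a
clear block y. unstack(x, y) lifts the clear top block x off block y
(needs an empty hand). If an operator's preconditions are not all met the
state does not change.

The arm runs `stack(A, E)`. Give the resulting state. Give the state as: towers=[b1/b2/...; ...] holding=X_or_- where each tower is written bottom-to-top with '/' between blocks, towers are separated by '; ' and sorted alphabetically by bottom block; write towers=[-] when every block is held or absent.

before: towers=[B/C; E; G/F/D] holding=A
pre[stack(A, E)]: holding(A) ok, clear(E) ok, A≠E ok
all met → apply stack(A, E)
after:  towers=[B/C; E/A; G/F/D] holding=-

towers=[B/C; E/A; G/F/D] holding=-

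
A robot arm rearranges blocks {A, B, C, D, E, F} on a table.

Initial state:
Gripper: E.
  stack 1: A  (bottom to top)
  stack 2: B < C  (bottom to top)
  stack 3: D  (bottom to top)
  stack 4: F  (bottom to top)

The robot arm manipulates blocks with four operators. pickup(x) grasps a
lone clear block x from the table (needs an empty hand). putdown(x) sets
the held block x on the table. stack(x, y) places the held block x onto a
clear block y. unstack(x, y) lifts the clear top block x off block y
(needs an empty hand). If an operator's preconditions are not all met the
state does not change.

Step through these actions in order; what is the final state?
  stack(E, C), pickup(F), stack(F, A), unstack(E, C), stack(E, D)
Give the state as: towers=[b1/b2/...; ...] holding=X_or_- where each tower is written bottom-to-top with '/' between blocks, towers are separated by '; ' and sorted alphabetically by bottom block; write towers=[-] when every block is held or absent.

towers=[A/F; B/C; D/E] holding=-

step 1 (stack(E, C)): towers=[A; B/C/E; D; F] holding=-
step 2 (pickup(F)): towers=[A; B/C/E; D] holding=F
step 3 (stack(F, A)): towers=[A/F; B/C/E; D] holding=-
step 4 (unstack(E, C)): towers=[A/F; B/C; D] holding=E
step 5 (stack(E, D)): towers=[A/F; B/C; D/E] holding=-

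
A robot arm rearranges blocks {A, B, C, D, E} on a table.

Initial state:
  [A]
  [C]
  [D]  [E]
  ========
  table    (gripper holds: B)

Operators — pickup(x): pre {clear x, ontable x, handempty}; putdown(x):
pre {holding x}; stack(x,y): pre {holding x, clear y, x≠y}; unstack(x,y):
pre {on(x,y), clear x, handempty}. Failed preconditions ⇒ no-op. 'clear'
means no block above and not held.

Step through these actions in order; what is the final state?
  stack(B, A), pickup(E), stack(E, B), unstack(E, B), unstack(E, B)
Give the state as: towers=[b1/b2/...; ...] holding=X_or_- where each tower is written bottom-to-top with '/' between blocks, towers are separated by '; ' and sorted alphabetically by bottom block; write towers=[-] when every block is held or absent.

towers=[D/C/A/B] holding=E

step 1 (stack(B, A)): towers=[D/C/A/B; E] holding=-
step 2 (pickup(E)): towers=[D/C/A/B] holding=E
step 3 (stack(E, B)): towers=[D/C/A/B/E] holding=-
step 4 (unstack(E, B)): towers=[D/C/A/B] holding=E
step 5 (unstack(E, B)) [no-op]: towers=[D/C/A/B] holding=E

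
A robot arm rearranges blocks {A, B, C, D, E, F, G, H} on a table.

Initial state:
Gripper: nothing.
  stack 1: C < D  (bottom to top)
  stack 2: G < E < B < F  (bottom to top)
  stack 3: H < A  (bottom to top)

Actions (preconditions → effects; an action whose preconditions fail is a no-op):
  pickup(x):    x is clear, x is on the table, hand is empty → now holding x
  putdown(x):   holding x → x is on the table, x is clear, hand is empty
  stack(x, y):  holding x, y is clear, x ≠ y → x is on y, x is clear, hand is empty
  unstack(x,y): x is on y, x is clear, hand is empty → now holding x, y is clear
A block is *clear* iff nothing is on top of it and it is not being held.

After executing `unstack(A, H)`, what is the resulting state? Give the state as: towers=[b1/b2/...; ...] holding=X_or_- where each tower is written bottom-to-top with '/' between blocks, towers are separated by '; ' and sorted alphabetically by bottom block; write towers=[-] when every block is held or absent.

before: towers=[C/D; G/E/B/F; H/A] holding=-
pre[unstack(A, H)]: on(A,H) yes, clear(A) yes, handempty yes
all met → apply unstack(A, H)
after:  towers=[C/D; G/E/B/F; H] holding=A

towers=[C/D; G/E/B/F; H] holding=A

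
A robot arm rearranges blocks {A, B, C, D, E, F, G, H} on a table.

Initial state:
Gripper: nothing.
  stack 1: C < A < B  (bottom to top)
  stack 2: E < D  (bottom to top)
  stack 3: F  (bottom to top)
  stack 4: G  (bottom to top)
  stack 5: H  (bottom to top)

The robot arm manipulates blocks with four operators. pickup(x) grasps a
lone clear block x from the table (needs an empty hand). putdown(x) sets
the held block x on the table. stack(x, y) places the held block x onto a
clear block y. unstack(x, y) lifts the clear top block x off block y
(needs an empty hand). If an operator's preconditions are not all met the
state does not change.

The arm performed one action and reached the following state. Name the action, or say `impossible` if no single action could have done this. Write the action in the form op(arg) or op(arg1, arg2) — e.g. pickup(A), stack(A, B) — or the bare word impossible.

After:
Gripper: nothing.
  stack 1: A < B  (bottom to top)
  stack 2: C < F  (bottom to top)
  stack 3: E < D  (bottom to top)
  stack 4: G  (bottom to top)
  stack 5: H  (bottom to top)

target: towers=[A/B; C/F; E/D; G; H] holding=-
         pickup(G) → towers=[C/A/B; E/D; F; H] holding=G
         pickup(H) → towers=[C/A/B; E/D; F; G] holding=H
     unstack(B, A) → towers=[C/A; E/D; F; G; H] holding=B
         pickup(F) → towers=[C/A/B; E/D; G; H] holding=F
     unstack(D, E) → towers=[C/A/B; E; F; G; H] holding=D
none of the 5 applicable actions match → impossible

impossible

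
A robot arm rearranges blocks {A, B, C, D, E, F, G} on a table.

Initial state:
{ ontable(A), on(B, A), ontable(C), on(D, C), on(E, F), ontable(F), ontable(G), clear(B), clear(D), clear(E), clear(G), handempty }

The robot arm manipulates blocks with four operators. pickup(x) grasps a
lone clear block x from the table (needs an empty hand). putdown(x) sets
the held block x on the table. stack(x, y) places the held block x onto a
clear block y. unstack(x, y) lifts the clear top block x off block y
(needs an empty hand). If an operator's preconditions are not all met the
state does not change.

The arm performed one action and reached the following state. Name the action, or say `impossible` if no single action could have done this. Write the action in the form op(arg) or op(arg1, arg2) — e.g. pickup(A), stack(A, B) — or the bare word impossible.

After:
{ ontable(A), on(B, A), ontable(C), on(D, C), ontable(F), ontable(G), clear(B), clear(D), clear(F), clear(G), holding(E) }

target: towers=[A/B; C/D; F; G] holding=E
     unstack(B, A) → towers=[A; C/D; F/E; G] holding=B
         pickup(G) → towers=[A/B; C/D; F/E] holding=G
     unstack(D, C) → towers=[A/B; C; F/E; G] holding=D
     unstack(E, F) → towers=[A/B; C/D; F; G] holding=E  ← match

unstack(E, F)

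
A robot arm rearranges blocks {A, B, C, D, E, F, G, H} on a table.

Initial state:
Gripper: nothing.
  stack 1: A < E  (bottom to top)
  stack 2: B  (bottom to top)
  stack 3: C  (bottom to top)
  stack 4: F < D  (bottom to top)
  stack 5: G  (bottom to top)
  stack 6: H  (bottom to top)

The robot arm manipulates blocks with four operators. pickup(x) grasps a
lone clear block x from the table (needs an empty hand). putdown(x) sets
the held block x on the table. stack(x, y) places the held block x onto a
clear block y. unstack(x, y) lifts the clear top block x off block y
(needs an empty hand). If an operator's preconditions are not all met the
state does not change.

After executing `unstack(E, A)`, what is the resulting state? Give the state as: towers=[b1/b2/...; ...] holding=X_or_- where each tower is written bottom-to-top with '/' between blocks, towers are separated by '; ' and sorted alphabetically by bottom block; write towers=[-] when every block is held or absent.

towers=[A; B; C; F/D; G; H] holding=E

before: towers=[A/E; B; C; F/D; G; H] holding=-
pre[unstack(E, A)]: on(E,A) ✓, clear(E) ✓, handempty ✓
all met → apply unstack(E, A)
after:  towers=[A; B; C; F/D; G; H] holding=E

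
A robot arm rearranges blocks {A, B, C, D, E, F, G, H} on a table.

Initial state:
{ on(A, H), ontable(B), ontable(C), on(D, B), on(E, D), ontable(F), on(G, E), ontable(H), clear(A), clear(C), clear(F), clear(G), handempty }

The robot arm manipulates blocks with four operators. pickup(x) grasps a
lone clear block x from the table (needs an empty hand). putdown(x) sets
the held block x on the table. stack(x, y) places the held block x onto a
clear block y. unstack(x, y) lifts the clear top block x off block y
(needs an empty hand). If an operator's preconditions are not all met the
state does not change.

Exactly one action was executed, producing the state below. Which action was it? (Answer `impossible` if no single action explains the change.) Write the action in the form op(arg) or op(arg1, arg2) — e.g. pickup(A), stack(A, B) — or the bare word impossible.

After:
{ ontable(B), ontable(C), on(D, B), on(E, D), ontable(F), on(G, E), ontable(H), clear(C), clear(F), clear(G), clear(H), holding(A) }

target: towers=[B/D/E/G; C; F; H] holding=A
     unstack(G, E) → towers=[B/D/E; C; F; H/A] holding=G
     unstack(A, H) → towers=[B/D/E/G; C; F; H] holding=A  ← match
         pickup(F) → towers=[B/D/E/G; C; H/A] holding=F
         pickup(C) → towers=[B/D/E/G; F; H/A] holding=C

unstack(A, H)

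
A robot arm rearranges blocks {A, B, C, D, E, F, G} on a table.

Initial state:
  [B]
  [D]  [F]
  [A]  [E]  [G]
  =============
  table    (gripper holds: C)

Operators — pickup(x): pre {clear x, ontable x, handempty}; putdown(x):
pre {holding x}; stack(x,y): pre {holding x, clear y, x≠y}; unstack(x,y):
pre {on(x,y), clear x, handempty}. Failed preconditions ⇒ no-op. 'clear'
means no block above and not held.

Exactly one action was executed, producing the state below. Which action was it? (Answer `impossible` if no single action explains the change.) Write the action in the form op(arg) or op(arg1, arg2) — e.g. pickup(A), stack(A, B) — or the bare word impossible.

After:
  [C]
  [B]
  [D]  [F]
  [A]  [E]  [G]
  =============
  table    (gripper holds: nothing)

target: towers=[A/D/B/C; E/F; G] holding=-
        putdown(C) → towers=[A/D/B; C; E/F; G] holding=-
       stack(C, B) → towers=[A/D/B/C; E/F; G] holding=-  ← match
       stack(C, F) → towers=[A/D/B; E/F/C; G] holding=-
       stack(C, G) → towers=[A/D/B; E/F; G/C] holding=-

stack(C, B)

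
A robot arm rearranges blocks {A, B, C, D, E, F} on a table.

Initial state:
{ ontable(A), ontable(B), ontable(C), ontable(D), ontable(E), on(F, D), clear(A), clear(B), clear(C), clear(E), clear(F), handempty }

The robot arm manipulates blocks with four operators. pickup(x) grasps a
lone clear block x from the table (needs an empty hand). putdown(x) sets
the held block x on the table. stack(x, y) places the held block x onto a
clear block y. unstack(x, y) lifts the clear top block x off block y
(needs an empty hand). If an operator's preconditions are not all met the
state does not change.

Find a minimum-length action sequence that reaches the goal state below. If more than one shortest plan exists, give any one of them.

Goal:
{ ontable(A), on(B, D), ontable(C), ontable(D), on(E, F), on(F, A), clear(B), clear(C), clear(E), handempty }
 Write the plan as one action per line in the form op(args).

step 1 (unstack(F, D)): towers=[A; B; C; D; E] holding=F
step 2 (stack(F, A)): towers=[A/F; B; C; D; E] holding=-
step 3 (pickup(B)): towers=[A/F; C; D; E] holding=B
step 4 (stack(B, D)): towers=[A/F; C; D/B; E] holding=-
step 5 (pickup(E)): towers=[A/F; C; D/B] holding=E
step 6 (stack(E, F)): towers=[A/F/E; C; D/B] holding=-
goal check: towers=[A/F/E; C; D/B] holding=- — reached (length 6, optimal by BFS)

unstack(F, D)
stack(F, A)
pickup(B)
stack(B, D)
pickup(E)
stack(E, F)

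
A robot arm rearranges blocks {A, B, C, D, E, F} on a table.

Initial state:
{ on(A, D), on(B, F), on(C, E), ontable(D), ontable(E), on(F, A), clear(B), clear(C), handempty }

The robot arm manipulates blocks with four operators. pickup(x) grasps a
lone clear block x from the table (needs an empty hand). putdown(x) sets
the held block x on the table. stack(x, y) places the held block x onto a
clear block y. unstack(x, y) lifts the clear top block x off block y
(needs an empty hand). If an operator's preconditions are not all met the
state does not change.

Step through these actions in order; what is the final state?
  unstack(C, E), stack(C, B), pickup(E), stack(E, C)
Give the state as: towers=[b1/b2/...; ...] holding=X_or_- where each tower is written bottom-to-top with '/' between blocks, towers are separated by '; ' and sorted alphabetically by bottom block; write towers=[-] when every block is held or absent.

towers=[D/A/F/B/C/E] holding=-

step 1 (unstack(C, E)): towers=[D/A/F/B; E] holding=C
step 2 (stack(C, B)): towers=[D/A/F/B/C; E] holding=-
step 3 (pickup(E)): towers=[D/A/F/B/C] holding=E
step 4 (stack(E, C)): towers=[D/A/F/B/C/E] holding=-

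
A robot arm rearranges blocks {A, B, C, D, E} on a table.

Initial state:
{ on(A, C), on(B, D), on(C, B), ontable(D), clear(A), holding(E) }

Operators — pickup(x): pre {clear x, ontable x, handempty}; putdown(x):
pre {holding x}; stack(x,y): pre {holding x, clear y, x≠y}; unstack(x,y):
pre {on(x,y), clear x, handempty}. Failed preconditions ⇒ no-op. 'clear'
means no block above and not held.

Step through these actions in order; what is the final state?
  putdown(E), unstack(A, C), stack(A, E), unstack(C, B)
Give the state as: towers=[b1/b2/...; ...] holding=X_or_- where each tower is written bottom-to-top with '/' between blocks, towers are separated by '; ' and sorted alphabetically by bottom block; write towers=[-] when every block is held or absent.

step 1 (putdown(E)): towers=[D/B/C/A; E] holding=-
step 2 (unstack(A, C)): towers=[D/B/C; E] holding=A
step 3 (stack(A, E)): towers=[D/B/C; E/A] holding=-
step 4 (unstack(C, B)): towers=[D/B; E/A] holding=C

towers=[D/B; E/A] holding=C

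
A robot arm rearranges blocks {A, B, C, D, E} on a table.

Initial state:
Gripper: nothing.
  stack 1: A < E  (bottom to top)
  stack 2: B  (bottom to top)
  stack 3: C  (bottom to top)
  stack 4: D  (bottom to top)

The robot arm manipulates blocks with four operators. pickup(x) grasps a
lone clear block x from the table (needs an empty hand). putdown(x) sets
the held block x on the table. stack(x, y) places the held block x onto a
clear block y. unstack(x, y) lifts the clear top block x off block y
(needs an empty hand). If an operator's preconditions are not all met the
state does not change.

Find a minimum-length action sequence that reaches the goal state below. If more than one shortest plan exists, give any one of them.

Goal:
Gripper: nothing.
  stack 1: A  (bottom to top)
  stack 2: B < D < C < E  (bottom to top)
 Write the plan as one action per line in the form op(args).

step 1 (pickup(D)): towers=[A/E; B; C] holding=D
step 2 (stack(D, B)): towers=[A/E; B/D; C] holding=-
step 3 (pickup(C)): towers=[A/E; B/D] holding=C
step 4 (stack(C, D)): towers=[A/E; B/D/C] holding=-
step 5 (unstack(E, A)): towers=[A; B/D/C] holding=E
step 6 (stack(E, C)): towers=[A; B/D/C/E] holding=-
goal check: towers=[A; B/D/C/E] holding=- — reached (length 6, optimal by BFS)

pickup(D)
stack(D, B)
pickup(C)
stack(C, D)
unstack(E, A)
stack(E, C)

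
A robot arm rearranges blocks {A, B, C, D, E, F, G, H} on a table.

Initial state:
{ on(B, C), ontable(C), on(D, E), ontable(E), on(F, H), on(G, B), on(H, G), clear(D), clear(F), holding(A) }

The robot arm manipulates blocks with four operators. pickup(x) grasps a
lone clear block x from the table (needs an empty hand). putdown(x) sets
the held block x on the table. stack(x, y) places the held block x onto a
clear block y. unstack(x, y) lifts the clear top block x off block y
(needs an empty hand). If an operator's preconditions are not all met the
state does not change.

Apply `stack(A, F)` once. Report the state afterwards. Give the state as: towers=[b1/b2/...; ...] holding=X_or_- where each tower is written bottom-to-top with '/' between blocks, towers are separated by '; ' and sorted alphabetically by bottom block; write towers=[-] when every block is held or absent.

towers=[C/B/G/H/F/A; E/D] holding=-

before: towers=[C/B/G/H/F; E/D] holding=A
pre[stack(A, F)]: holding(A) ✓, clear(F) ✓, A≠F ✓
all met → apply stack(A, F)
after:  towers=[C/B/G/H/F/A; E/D] holding=-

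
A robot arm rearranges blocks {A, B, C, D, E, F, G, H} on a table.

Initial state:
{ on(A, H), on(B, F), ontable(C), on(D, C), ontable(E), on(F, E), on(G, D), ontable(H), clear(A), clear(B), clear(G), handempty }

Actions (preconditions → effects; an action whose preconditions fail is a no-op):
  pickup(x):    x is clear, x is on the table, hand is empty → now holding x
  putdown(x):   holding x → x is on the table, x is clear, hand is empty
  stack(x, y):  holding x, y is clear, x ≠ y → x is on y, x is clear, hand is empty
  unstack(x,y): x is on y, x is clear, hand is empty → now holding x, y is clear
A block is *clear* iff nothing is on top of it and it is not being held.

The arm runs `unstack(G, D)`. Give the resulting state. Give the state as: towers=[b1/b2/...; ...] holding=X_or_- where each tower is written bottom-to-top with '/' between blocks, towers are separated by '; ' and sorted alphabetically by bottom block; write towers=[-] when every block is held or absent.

towers=[C/D; E/F/B; H/A] holding=G

before: towers=[C/D/G; E/F/B; H/A] holding=-
pre[unstack(G, D)]: on(G,D) ok, clear(G) ok, handempty ok
all met → apply unstack(G, D)
after:  towers=[C/D; E/F/B; H/A] holding=G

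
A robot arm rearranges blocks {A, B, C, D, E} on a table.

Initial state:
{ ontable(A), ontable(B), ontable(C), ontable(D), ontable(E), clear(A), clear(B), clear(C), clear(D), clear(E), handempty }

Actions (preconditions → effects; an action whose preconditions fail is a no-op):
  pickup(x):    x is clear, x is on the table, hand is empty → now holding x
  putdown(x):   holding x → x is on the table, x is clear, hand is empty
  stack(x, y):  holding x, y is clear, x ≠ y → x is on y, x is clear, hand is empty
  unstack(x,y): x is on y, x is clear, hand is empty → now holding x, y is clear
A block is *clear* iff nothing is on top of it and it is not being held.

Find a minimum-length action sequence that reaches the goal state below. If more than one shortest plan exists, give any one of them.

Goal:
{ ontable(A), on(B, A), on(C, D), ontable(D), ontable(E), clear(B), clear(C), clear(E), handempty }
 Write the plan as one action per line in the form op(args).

pickup(B)
stack(B, A)
pickup(C)
stack(C, D)

step 1 (pickup(B)): towers=[A; C; D; E] holding=B
step 2 (stack(B, A)): towers=[A/B; C; D; E] holding=-
step 3 (pickup(C)): towers=[A/B; D; E] holding=C
step 4 (stack(C, D)): towers=[A/B; D/C; E] holding=-
goal check: towers=[A/B; D/C; E] holding=- — reached (length 4, optimal by BFS)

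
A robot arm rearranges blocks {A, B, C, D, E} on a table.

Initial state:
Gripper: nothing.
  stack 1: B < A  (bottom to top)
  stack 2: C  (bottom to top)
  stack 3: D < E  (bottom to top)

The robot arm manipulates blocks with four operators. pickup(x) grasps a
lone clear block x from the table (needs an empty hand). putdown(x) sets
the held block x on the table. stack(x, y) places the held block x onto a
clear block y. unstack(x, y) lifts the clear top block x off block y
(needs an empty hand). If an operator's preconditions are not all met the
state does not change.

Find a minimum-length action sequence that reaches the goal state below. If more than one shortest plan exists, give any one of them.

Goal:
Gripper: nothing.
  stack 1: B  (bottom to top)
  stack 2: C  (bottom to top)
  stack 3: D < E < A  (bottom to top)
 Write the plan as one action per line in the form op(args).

step 1 (unstack(A, B)): towers=[B; C; D/E] holding=A
step 2 (stack(A, E)): towers=[B; C; D/E/A] holding=-
goal check: towers=[B; C; D/E/A] holding=- — reached (length 2, optimal by BFS)

unstack(A, B)
stack(A, E)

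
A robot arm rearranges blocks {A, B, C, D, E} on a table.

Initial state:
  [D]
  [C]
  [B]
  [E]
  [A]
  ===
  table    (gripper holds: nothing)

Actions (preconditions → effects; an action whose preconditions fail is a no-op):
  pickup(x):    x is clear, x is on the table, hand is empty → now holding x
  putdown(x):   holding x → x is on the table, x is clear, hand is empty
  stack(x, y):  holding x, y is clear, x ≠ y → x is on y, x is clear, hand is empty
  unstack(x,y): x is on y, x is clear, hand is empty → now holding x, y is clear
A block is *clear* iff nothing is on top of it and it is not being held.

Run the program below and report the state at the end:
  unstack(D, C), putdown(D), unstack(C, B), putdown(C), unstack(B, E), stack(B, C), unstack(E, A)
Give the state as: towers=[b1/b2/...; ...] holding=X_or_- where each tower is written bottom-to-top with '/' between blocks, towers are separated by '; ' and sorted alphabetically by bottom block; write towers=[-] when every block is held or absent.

step 1 (unstack(D, C)): towers=[A/E/B/C] holding=D
step 2 (putdown(D)): towers=[A/E/B/C; D] holding=-
step 3 (unstack(C, B)): towers=[A/E/B; D] holding=C
step 4 (putdown(C)): towers=[A/E/B; C; D] holding=-
step 5 (unstack(B, E)): towers=[A/E; C; D] holding=B
step 6 (stack(B, C)): towers=[A/E; C/B; D] holding=-
step 7 (unstack(E, A)): towers=[A; C/B; D] holding=E

towers=[A; C/B; D] holding=E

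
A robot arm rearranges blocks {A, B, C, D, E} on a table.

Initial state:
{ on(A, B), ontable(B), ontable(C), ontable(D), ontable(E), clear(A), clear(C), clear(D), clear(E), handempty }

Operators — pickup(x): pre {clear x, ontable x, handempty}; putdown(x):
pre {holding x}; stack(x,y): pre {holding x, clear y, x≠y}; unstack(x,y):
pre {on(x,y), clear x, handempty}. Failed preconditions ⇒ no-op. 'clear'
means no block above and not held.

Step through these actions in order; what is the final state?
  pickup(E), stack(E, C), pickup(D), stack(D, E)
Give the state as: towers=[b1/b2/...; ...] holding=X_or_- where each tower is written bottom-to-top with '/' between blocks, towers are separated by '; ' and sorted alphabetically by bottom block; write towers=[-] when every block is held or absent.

step 1 (pickup(E)): towers=[B/A; C; D] holding=E
step 2 (stack(E, C)): towers=[B/A; C/E; D] holding=-
step 3 (pickup(D)): towers=[B/A; C/E] holding=D
step 4 (stack(D, E)): towers=[B/A; C/E/D] holding=-

towers=[B/A; C/E/D] holding=-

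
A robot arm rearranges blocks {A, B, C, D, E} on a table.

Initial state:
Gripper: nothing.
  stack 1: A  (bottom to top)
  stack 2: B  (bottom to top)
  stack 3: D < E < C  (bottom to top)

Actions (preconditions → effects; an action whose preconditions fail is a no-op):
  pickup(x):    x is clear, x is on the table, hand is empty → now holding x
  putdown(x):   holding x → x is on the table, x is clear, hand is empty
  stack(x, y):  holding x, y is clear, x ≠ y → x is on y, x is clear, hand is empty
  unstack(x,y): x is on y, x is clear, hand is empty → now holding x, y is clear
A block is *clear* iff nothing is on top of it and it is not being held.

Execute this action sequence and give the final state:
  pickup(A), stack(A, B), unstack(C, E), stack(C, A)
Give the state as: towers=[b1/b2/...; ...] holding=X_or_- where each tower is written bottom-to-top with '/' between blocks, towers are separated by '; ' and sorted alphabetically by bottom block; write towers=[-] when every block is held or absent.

step 1 (pickup(A)): towers=[B; D/E/C] holding=A
step 2 (stack(A, B)): towers=[B/A; D/E/C] holding=-
step 3 (unstack(C, E)): towers=[B/A; D/E] holding=C
step 4 (stack(C, A)): towers=[B/A/C; D/E] holding=-

towers=[B/A/C; D/E] holding=-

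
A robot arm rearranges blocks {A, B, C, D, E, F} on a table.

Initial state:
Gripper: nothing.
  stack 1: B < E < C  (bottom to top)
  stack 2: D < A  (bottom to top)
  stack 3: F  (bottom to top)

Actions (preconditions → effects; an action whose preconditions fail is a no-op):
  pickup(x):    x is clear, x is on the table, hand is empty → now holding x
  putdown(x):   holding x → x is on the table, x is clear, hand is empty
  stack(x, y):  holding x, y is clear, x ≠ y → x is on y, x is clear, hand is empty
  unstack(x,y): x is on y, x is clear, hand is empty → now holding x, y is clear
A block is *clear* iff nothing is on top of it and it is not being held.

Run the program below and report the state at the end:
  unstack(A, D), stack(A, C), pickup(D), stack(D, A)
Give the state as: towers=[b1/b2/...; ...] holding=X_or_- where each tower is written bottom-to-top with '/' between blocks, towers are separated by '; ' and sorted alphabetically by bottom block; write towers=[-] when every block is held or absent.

step 1 (unstack(A, D)): towers=[B/E/C; D; F] holding=A
step 2 (stack(A, C)): towers=[B/E/C/A; D; F] holding=-
step 3 (pickup(D)): towers=[B/E/C/A; F] holding=D
step 4 (stack(D, A)): towers=[B/E/C/A/D; F] holding=-

towers=[B/E/C/A/D; F] holding=-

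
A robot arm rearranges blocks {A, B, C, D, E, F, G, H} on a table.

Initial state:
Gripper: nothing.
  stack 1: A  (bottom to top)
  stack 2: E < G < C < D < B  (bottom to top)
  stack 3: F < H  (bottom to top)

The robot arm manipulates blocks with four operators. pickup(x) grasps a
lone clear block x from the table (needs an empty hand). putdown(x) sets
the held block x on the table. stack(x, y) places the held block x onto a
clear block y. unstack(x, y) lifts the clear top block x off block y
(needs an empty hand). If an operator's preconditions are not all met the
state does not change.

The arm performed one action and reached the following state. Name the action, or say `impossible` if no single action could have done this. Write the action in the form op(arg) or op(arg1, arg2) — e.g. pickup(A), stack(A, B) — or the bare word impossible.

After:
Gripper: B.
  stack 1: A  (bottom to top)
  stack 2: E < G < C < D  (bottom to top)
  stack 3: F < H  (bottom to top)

target: towers=[A; E/G/C/D; F/H] holding=B
         pickup(A) → towers=[E/G/C/D/B; F/H] holding=A
     unstack(H, F) → towers=[A; E/G/C/D/B; F] holding=H
     unstack(B, D) → towers=[A; E/G/C/D; F/H] holding=B  ← match

unstack(B, D)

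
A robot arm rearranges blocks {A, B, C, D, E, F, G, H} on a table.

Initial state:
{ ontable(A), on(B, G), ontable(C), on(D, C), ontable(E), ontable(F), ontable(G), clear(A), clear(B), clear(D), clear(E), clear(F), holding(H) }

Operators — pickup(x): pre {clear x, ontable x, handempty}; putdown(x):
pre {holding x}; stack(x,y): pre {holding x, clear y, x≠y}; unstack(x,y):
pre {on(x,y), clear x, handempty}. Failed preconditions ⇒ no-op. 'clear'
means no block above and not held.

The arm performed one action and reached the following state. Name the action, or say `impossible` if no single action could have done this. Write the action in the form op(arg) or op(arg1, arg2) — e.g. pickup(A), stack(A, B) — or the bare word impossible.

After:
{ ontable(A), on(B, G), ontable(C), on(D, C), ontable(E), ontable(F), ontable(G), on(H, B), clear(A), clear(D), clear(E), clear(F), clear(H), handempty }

target: towers=[A; C/D; E; F; G/B/H] holding=-
        putdown(H) → towers=[A; C/D; E; F; G/B; H] holding=-
       stack(H, A) → towers=[A/H; C/D; E; F; G/B] holding=-
       stack(H, E) → towers=[A; C/D; E/H; F; G/B] holding=-
       stack(H, B) → towers=[A; C/D; E; F; G/B/H] holding=-  ← match
       stack(H, F) → towers=[A; C/D; E; F/H; G/B] holding=-
       stack(H, D) → towers=[A; C/D/H; E; F; G/B] holding=-

stack(H, B)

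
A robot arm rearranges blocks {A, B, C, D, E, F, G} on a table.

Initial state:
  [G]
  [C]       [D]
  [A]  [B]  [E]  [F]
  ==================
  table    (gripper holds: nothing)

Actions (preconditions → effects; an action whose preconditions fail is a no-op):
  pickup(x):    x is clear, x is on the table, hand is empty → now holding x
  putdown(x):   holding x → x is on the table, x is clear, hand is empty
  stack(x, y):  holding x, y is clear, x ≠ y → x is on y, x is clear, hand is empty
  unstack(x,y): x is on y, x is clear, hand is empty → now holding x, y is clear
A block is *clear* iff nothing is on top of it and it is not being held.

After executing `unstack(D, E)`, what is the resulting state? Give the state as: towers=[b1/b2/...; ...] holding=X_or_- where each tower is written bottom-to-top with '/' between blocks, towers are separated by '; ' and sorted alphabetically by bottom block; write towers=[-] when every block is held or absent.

before: towers=[A/C/G; B; E/D; F] holding=-
pre[unstack(D, E)]: on(D,E) ok, clear(D) ok, handempty ok
all met → apply unstack(D, E)
after:  towers=[A/C/G; B; E; F] holding=D

towers=[A/C/G; B; E; F] holding=D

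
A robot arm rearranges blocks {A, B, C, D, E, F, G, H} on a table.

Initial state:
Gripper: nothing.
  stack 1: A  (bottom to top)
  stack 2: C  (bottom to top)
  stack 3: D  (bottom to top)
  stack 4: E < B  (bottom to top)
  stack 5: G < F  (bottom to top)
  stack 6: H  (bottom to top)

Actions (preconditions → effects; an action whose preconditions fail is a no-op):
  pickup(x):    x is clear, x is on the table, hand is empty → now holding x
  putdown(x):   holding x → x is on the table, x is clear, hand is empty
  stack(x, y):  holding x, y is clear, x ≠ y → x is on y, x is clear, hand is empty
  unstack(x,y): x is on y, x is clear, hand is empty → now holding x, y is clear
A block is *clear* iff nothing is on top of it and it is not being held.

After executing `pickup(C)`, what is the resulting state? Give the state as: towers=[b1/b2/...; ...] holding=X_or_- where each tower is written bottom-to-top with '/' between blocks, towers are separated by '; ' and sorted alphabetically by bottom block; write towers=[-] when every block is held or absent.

before: towers=[A; C; D; E/B; G/F; H] holding=-
pre[pickup(C)]: clear(C) yes, ontable(C) yes, handempty yes
all met → apply pickup(C)
after:  towers=[A; D; E/B; G/F; H] holding=C

towers=[A; D; E/B; G/F; H] holding=C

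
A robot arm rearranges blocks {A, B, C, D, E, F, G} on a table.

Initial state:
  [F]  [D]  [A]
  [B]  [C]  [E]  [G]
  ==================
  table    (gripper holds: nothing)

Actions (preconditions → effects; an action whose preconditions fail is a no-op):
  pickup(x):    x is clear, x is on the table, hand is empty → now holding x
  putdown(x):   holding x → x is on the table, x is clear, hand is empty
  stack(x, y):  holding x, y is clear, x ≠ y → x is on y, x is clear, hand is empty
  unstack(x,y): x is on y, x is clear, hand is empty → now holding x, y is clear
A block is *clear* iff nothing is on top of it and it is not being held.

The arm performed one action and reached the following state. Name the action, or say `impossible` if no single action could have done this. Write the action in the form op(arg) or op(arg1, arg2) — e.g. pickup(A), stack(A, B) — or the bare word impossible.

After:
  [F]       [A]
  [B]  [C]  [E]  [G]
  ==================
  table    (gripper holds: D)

unstack(D, C)

target: towers=[B/F; C; E/A; G] holding=D
     unstack(F, B) → towers=[B; C/D; E/A; G] holding=F
         pickup(G) → towers=[B/F; C/D; E/A] holding=G
     unstack(D, C) → towers=[B/F; C; E/A; G] holding=D  ← match
     unstack(A, E) → towers=[B/F; C/D; E; G] holding=A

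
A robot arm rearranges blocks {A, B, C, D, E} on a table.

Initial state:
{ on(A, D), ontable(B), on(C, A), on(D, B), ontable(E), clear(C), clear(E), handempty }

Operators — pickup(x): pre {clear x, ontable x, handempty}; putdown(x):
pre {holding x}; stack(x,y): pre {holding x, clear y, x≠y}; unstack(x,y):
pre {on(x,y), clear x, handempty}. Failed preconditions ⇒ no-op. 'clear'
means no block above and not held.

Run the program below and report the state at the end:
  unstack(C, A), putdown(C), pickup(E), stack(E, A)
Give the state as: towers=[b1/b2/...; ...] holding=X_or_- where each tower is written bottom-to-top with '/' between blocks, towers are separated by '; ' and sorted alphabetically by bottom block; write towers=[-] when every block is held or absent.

towers=[B/D/A/E; C] holding=-

step 1 (unstack(C, A)): towers=[B/D/A; E] holding=C
step 2 (putdown(C)): towers=[B/D/A; C; E] holding=-
step 3 (pickup(E)): towers=[B/D/A; C] holding=E
step 4 (stack(E, A)): towers=[B/D/A/E; C] holding=-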